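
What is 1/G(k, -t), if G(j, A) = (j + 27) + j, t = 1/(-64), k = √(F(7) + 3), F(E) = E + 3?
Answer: 27/677 - 2*√13/677 ≈ 0.029230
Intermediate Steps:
F(E) = 3 + E
k = √13 (k = √((3 + 7) + 3) = √(10 + 3) = √13 ≈ 3.6056)
t = -1/64 ≈ -0.015625
G(j, A) = 27 + 2*j (G(j, A) = (27 + j) + j = 27 + 2*j)
1/G(k, -t) = 1/(27 + 2*√13)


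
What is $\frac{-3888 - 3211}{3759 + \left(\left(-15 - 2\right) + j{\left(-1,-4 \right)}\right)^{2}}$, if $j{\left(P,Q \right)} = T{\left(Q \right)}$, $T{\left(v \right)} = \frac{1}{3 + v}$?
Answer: $- \frac{7099}{4083} \approx -1.7387$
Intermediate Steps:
$j{\left(P,Q \right)} = \frac{1}{3 + Q}$
$\frac{-3888 - 3211}{3759 + \left(\left(-15 - 2\right) + j{\left(-1,-4 \right)}\right)^{2}} = \frac{-3888 - 3211}{3759 + \left(\left(-15 - 2\right) + \frac{1}{3 - 4}\right)^{2}} = \frac{-3888 - 3211}{3759 + \left(\left(-15 - 2\right) + \frac{1}{-1}\right)^{2}} = - \frac{7099}{3759 + \left(-17 - 1\right)^{2}} = - \frac{7099}{3759 + \left(-18\right)^{2}} = - \frac{7099}{3759 + 324} = - \frac{7099}{4083}$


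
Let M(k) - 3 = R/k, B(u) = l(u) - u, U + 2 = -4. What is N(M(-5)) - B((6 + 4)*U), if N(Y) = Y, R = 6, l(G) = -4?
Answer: -271/5 ≈ -54.200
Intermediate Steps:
U = -6 (U = -2 - 4 = -6)
B(u) = -4 - u
M(k) = 3 + 6/k
N(M(-5)) - B((6 + 4)*U) = (3 + 6/(-5)) - (-4 - (6 + 4)*(-6)) = (3 + 6*(-⅕)) - (-4 - 10*(-6)) = (3 - 6/5) - (-4 - 1*(-60)) = 9/5 - (-4 + 60) = 9/5 - 1*56 = 9/5 - 56 = -271/5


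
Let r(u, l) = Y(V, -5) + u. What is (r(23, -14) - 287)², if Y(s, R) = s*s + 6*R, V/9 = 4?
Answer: 1004004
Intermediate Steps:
V = 36 (V = 9*4 = 36)
Y(s, R) = s² + 6*R
r(u, l) = 1266 + u (r(u, l) = (36² + 6*(-5)) + u = (1296 - 30) + u = 1266 + u)
(r(23, -14) - 287)² = ((1266 + 23) - 287)² = (1289 - 287)² = 1002² = 1004004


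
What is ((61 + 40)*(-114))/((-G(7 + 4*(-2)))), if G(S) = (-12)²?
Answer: 1919/24 ≈ 79.958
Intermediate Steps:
G(S) = 144
((61 + 40)*(-114))/((-G(7 + 4*(-2)))) = ((61 + 40)*(-114))/((-1*144)) = (101*(-114))/(-144) = -11514*(-1/144) = 1919/24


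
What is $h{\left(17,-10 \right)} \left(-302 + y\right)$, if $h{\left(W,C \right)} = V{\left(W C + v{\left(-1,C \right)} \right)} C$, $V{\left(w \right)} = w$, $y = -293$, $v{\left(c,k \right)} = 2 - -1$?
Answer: $-993650$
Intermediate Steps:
$v{\left(c,k \right)} = 3$ ($v{\left(c,k \right)} = 2 + 1 = 3$)
$h{\left(W,C \right)} = C \left(3 + C W\right)$ ($h{\left(W,C \right)} = \left(W C + 3\right) C = \left(C W + 3\right) C = \left(3 + C W\right) C = C \left(3 + C W\right)$)
$h{\left(17,-10 \right)} \left(-302 + y\right) = - 10 \left(3 - 170\right) \left(-302 - 293\right) = - 10 \left(3 - 170\right) \left(-595\right) = \left(-10\right) \left(-167\right) \left(-595\right) = 1670 \left(-595\right) = -993650$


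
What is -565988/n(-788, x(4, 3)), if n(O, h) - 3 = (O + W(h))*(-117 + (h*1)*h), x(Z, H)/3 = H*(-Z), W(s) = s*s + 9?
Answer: -282994/304773 ≈ -0.92854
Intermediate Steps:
W(s) = 9 + s**2 (W(s) = s**2 + 9 = 9 + s**2)
x(Z, H) = -3*H*Z (x(Z, H) = 3*(H*(-Z)) = 3*(-H*Z) = -3*H*Z)
n(O, h) = 3 + (-117 + h**2)*(9 + O + h**2) (n(O, h) = 3 + (O + (9 + h**2))*(-117 + (h*1)*h) = 3 + (9 + O + h**2)*(-117 + h*h) = 3 + (9 + O + h**2)*(-117 + h**2) = 3 + (-117 + h**2)*(9 + O + h**2))
-565988/n(-788, x(4, 3)) = -565988/(-1050 + (-3*3*4)**4 - 117*(-788) - 108*(-3*3*4)**2 - 788*(-3*3*4)**2) = -565988/(-1050 + (-36)**4 + 92196 - 108*(-36)**2 - 788*(-36)**2) = -565988/(-1050 + 1679616 + 92196 - 108*1296 - 788*1296) = -565988/(-1050 + 1679616 + 92196 - 139968 - 1021248) = -565988/609546 = -565988*1/609546 = -282994/304773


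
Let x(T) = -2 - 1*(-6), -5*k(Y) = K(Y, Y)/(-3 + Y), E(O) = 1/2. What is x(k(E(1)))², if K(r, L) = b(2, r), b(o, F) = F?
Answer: 16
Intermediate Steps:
K(r, L) = r
E(O) = ½
k(Y) = -Y/(5*(-3 + Y))
x(T) = 4 (x(T) = -2 + 6 = 4)
x(k(E(1)))² = 4² = 16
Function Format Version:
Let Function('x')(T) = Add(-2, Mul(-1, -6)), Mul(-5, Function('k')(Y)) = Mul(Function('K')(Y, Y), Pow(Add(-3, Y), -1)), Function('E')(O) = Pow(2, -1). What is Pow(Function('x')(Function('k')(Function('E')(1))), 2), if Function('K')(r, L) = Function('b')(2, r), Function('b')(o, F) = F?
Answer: 16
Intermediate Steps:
Function('K')(r, L) = r
Function('E')(O) = Rational(1, 2)
Function('k')(Y) = Mul(Rational(-1, 5), Y, Pow(Add(-3, Y), -1)) (Function('k')(Y) = Mul(Rational(-1, 5), Mul(Y, Pow(Add(-3, Y), -1))) = Mul(Rational(-1, 5), Y, Pow(Add(-3, Y), -1)))
Function('x')(T) = 4 (Function('x')(T) = Add(-2, 6) = 4)
Pow(Function('x')(Function('k')(Function('E')(1))), 2) = Pow(4, 2) = 16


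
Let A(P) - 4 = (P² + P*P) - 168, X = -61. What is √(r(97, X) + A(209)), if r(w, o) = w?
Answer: √87295 ≈ 295.46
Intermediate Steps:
A(P) = -164 + 2*P² (A(P) = 4 + ((P² + P*P) - 168) = 4 + ((P² + P²) - 168) = 4 + (2*P² - 168) = 4 + (-168 + 2*P²) = -164 + 2*P²)
√(r(97, X) + A(209)) = √(97 + (-164 + 2*209²)) = √(97 + (-164 + 2*43681)) = √(97 + (-164 + 87362)) = √(97 + 87198) = √87295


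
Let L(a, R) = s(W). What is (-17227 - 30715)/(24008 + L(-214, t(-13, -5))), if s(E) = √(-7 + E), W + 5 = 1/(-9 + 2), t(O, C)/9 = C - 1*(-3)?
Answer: -8056940752/4034688533 + 47942*I*√595/4034688533 ≈ -1.9969 + 0.00028984*I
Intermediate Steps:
t(O, C) = 27 + 9*C (t(O, C) = 9*(C - 1*(-3)) = 9*(C + 3) = 9*(3 + C) = 27 + 9*C)
W = -36/7 (W = -5 + 1/(-9 + 2) = -5 + 1/(-7) = -5 - ⅐ = -36/7 ≈ -5.1429)
L(a, R) = I*√595/7 (L(a, R) = √(-7 - 36/7) = √(-85/7) = I*√595/7)
(-17227 - 30715)/(24008 + L(-214, t(-13, -5))) = (-17227 - 30715)/(24008 + I*√595/7) = -47942/(24008 + I*√595/7)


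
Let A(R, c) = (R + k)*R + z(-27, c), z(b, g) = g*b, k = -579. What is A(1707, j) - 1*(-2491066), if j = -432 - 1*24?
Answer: 4428874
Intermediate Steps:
z(b, g) = b*g
j = -456 (j = -432 - 24 = -456)
A(R, c) = -27*c + R*(-579 + R) (A(R, c) = (R - 579)*R - 27*c = (-579 + R)*R - 27*c = R*(-579 + R) - 27*c = -27*c + R*(-579 + R))
A(1707, j) - 1*(-2491066) = (1707² - 579*1707 - 27*(-456)) - 1*(-2491066) = (2913849 - 988353 + 12312) + 2491066 = 1937808 + 2491066 = 4428874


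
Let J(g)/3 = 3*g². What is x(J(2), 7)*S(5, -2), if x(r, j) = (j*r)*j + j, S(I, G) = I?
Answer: 8855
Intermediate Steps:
J(g) = 9*g² (J(g) = 3*(3*g²) = 9*g²)
x(r, j) = j + r*j² (x(r, j) = r*j² + j = j + r*j²)
x(J(2), 7)*S(5, -2) = (7*(1 + 7*(9*2²)))*5 = (7*(1 + 7*(9*4)))*5 = (7*(1 + 7*36))*5 = (7*(1 + 252))*5 = (7*253)*5 = 1771*5 = 8855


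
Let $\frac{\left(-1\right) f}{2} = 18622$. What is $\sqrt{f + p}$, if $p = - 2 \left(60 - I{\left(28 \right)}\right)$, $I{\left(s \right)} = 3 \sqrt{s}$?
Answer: $2 \sqrt{-9341 + 3 \sqrt{7}} \approx 193.22 i$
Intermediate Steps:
$f = -37244$ ($f = \left(-2\right) 18622 = -37244$)
$p = -120 + 12 \sqrt{7}$ ($p = - 2 \left(60 - 3 \sqrt{28}\right) = - 2 \left(60 - 3 \cdot 2 \sqrt{7}\right) = - 2 \left(60 - 6 \sqrt{7}\right) = -120 + 12 \sqrt{7} \approx -88.251$)
$\sqrt{f + p} = \sqrt{-37244 - \left(120 - 12 \sqrt{7}\right)} = \sqrt{-37364 + 12 \sqrt{7}}$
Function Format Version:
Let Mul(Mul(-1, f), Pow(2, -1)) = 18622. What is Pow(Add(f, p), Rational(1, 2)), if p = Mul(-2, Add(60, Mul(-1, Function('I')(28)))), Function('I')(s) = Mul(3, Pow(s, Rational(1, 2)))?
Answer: Mul(2, Pow(Add(-9341, Mul(3, Pow(7, Rational(1, 2)))), Rational(1, 2))) ≈ Mul(193.22, I)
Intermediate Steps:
f = -37244 (f = Mul(-2, 18622) = -37244)
p = Add(-120, Mul(12, Pow(7, Rational(1, 2)))) (p = Mul(-2, Add(60, Mul(-1, Mul(3, Pow(28, Rational(1, 2)))))) = Mul(-2, Add(60, Mul(-1, Mul(3, Mul(2, Pow(7, Rational(1, 2))))))) = Mul(-2, Add(60, Mul(-1, Mul(6, Pow(7, Rational(1, 2)))))) = Mul(-2, Add(60, Mul(-6, Pow(7, Rational(1, 2))))) = Add(-120, Mul(12, Pow(7, Rational(1, 2)))) ≈ -88.251)
Pow(Add(f, p), Rational(1, 2)) = Pow(Add(-37244, Add(-120, Mul(12, Pow(7, Rational(1, 2))))), Rational(1, 2)) = Pow(Add(-37364, Mul(12, Pow(7, Rational(1, 2)))), Rational(1, 2))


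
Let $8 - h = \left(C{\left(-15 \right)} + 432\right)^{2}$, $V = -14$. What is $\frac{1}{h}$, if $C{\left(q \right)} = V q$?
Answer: $- \frac{1}{412156} \approx -2.4263 \cdot 10^{-6}$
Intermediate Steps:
$C{\left(q \right)} = - 14 q$
$h = -412156$ ($h = 8 - \left(\left(-14\right) \left(-15\right) + 432\right)^{2} = 8 - \left(210 + 432\right)^{2} = 8 - 642^{2} = 8 - 412164 = -412156$)
$\frac{1}{h} = \frac{1}{-412156} = - \frac{1}{412156}$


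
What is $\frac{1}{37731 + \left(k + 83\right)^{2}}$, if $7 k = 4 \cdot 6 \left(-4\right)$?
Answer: $\frac{49}{2084044} \approx 2.3512 \cdot 10^{-5}$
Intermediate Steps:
$k = - \frac{96}{7}$ ($k = \frac{4 \cdot 6 \left(-4\right)}{7} = \frac{24 \left(-4\right)}{7} = \frac{1}{7} \left(-96\right) = - \frac{96}{7} \approx -13.714$)
$\frac{1}{37731 + \left(k + 83\right)^{2}} = \frac{1}{37731 + \left(- \frac{96}{7} + 83\right)^{2}} = \frac{1}{37731 + \left(\frac{485}{7}\right)^{2}} = \frac{1}{37731 + \frac{235225}{49}} = \frac{1}{\frac{2084044}{49}} = \frac{49}{2084044}$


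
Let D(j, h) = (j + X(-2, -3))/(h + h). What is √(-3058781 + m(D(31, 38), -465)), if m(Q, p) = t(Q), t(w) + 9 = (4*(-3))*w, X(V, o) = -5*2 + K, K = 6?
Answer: I*√1104224729/19 ≈ 1748.9*I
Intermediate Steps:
X(V, o) = -4 (X(V, o) = -5*2 + 6 = -10 + 6 = -4)
D(j, h) = (-4 + j)/(2*h) (D(j, h) = (j - 4)/(h + h) = (-4 + j)/((2*h)) = (-4 + j)*(1/(2*h)) = (-4 + j)/(2*h))
t(w) = -9 - 12*w (t(w) = -9 + (4*(-3))*w = -9 - 12*w)
m(Q, p) = -9 - 12*Q
√(-3058781 + m(D(31, 38), -465)) = √(-3058781 + (-9 - 6*(-4 + 31)/38)) = √(-3058781 + (-9 - 6*27/38)) = √(-3058781 + (-9 - 12*27/76)) = √(-3058781 + (-9 - 81/19)) = √(-3058781 - 252/19) = √(-58117091/19) = I*√1104224729/19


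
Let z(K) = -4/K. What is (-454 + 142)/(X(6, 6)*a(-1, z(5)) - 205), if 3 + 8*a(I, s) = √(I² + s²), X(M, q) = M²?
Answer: 852150/596363 + 3510*√41/596363 ≈ 1.4666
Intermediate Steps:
a(I, s) = -3/8 + √(I² + s²)/8
(-454 + 142)/(X(6, 6)*a(-1, z(5)) - 205) = (-454 + 142)/(6²*(-3/8 + √((-1)² + (-4/5)²)/8) - 205) = -312/(36*(-3/8 + √(1 + (-4*⅕)²)/8) - 205) = -312/(36*(-3/8 + √(1 + (-⅘)²)/8) - 205) = -312/(36*(-3/8 + √(1 + 16/25)/8) - 205) = -312/(36*(-3/8 + √(41/25)/8) - 205) = -312/(36*(-3/8 + (√41/5)/8) - 205) = -312/(36*(-3/8 + √41/40) - 205) = -312/((-27/2 + 9*√41/10) - 205) = -312/(-437/2 + 9*√41/10)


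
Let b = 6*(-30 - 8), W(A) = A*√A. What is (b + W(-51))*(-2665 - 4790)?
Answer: 1699740 + 380205*I*√51 ≈ 1.6997e+6 + 2.7152e+6*I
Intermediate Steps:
W(A) = A^(3/2)
b = -228 (b = 6*(-38) = -228)
(b + W(-51))*(-2665 - 4790) = (-228 + (-51)^(3/2))*(-2665 - 4790) = (-228 - 51*I*√51)*(-7455) = 1699740 + 380205*I*√51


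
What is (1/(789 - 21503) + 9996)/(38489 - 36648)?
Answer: 207057143/38134474 ≈ 5.4297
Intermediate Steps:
(1/(789 - 21503) + 9996)/(38489 - 36648) = (1/(-20714) + 9996)/1841 = (-1/20714 + 9996)*(1/1841) = (207057143/20714)*(1/1841) = 207057143/38134474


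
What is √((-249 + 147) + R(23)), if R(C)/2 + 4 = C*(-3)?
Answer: 2*I*√62 ≈ 15.748*I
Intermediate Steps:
R(C) = -8 - 6*C (R(C) = -8 + 2*(C*(-3)) = -8 + 2*(-3*C) = -8 - 6*C)
√((-249 + 147) + R(23)) = √((-249 + 147) + (-8 - 6*23)) = √(-102 + (-8 - 138)) = √(-102 - 146) = √(-248) = 2*I*√62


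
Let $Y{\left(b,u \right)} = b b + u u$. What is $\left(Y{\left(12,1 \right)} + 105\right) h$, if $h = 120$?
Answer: $30000$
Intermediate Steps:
$Y{\left(b,u \right)} = b^{2} + u^{2}$
$\left(Y{\left(12,1 \right)} + 105\right) h = \left(\left(12^{2} + 1^{2}\right) + 105\right) 120 = \left(\left(144 + 1\right) + 105\right) 120 = \left(145 + 105\right) 120 = 250 \cdot 120 = 30000$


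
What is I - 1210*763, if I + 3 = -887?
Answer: -924120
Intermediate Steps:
I = -890 (I = -3 - 887 = -890)
I - 1210*763 = -890 - 1210*763 = -890 - 923230 = -924120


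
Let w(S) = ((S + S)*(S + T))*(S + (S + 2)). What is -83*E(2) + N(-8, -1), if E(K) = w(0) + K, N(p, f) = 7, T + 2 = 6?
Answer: -159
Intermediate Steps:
T = 4 (T = -2 + 6 = 4)
w(S) = 2*S*(2 + 2*S)*(4 + S) (w(S) = ((S + S)*(S + 4))*(S + (S + 2)) = ((2*S)*(4 + S))*(S + (2 + S)) = (2*S*(4 + S))*(2 + 2*S) = 2*S*(2 + 2*S)*(4 + S))
E(K) = K (E(K) = 4*0*(4 + 0² + 5*0) + K = 4*0*(4 + 0 + 0) + K = 4*0*4 + K = 0 + K = K)
-83*E(2) + N(-8, -1) = -83*2 + 7 = -166 + 7 = -159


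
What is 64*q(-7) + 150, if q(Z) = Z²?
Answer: 3286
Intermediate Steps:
64*q(-7) + 150 = 64*(-7)² + 150 = 64*49 + 150 = 3136 + 150 = 3286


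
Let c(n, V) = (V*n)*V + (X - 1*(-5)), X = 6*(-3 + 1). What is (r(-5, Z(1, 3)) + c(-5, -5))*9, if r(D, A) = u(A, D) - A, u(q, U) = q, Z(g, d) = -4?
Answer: -1188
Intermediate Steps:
X = -12 (X = 6*(-2) = -12)
c(n, V) = -7 + n*V² (c(n, V) = (V*n)*V + (-12 - 1*(-5)) = n*V² + (-12 + 5) = n*V² - 7 = -7 + n*V²)
r(D, A) = 0 (r(D, A) = A - A = 0)
(r(-5, Z(1, 3)) + c(-5, -5))*9 = (0 + (-7 - 5*(-5)²))*9 = (0 + (-7 - 5*25))*9 = (0 + (-7 - 125))*9 = (0 - 132)*9 = -132*9 = -1188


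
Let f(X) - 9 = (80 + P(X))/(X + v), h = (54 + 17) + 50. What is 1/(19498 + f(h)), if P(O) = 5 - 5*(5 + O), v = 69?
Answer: 38/741157 ≈ 5.1271e-5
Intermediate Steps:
P(O) = -20 - 5*O (P(O) = 5 + (-25 - 5*O) = -20 - 5*O)
h = 121 (h = 71 + 50 = 121)
f(X) = 9 + (60 - 5*X)/(69 + X) (f(X) = 9 + (80 + (-20 - 5*X))/(X + 69) = 9 + (60 - 5*X)/(69 + X))
1/(19498 + f(h)) = 1/(19498 + (681 + 4*121)/(69 + 121)) = 1/(19498 + (681 + 484)/190) = 1/(19498 + (1/190)*1165) = 1/(19498 + 233/38) = 1/(741157/38) = 38/741157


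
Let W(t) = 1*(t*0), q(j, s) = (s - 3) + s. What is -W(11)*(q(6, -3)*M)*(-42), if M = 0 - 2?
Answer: 0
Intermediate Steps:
M = -2
q(j, s) = -3 + 2*s (q(j, s) = (-3 + s) + s = -3 + 2*s)
W(t) = 0 (W(t) = 1*0 = 0)
-W(11)*(q(6, -3)*M)*(-42) = -0*((-3 + 2*(-3))*(-2))*(-42) = -0*((-3 - 6)*(-2))*(-42) = -0*(-9*(-2))*(-42) = -0*18*(-42) = -0*(-42) = -1*0 = 0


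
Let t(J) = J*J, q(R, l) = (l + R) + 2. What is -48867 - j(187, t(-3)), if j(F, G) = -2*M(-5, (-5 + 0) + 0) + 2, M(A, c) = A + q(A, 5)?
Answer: -48875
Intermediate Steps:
q(R, l) = 2 + R + l (q(R, l) = (R + l) + 2 = 2 + R + l)
M(A, c) = 7 + 2*A (M(A, c) = A + (2 + A + 5) = A + (7 + A) = 7 + 2*A)
t(J) = J²
j(F, G) = 8 (j(F, G) = -2*(7 + 2*(-5)) + 2 = -2*(7 - 10) + 2 = -2*(-3) + 2 = 6 + 2 = 8)
-48867 - j(187, t(-3)) = -48867 - 1*8 = -48867 - 8 = -48875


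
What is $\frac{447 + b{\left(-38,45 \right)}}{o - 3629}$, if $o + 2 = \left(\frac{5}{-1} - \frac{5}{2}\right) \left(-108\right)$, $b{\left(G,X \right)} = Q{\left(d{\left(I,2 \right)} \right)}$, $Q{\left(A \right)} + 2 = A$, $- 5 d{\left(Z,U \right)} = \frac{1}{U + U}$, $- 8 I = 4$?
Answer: $- \frac{8899}{56420} \approx -0.15773$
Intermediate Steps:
$I = - \frac{1}{2}$ ($I = \left(- \frac{1}{8}\right) 4 = - \frac{1}{2} \approx -0.5$)
$d{\left(Z,U \right)} = - \frac{1}{10 U}$ ($d{\left(Z,U \right)} = - \frac{1}{5 \left(U + U\right)} = - \frac{1}{5 \cdot 2 U} = - \frac{\frac{1}{2} \frac{1}{U}}{5} = - \frac{1}{10 U}$)
$Q{\left(A \right)} = -2 + A$
$b{\left(G,X \right)} = - \frac{41}{20}$ ($b{\left(G,X \right)} = -2 - \frac{1}{10 \cdot 2} = -2 - \frac{1}{20} = - \frac{41}{20}$)
$o = 808$ ($o = -2 + \left(\frac{5}{-1} - \frac{5}{2}\right) \left(-108\right) = -2 + \left(5 \left(-1\right) - \frac{5}{2}\right) \left(-108\right) = -2 + \left(-5 - \frac{5}{2}\right) \left(-108\right) = -2 - -810 = -2 + 810 = 808$)
$\frac{447 + b{\left(-38,45 \right)}}{o - 3629} = \frac{447 - \frac{41}{20}}{808 - 3629} = \frac{8899}{20 \left(-2821\right)} = \frac{8899}{20} \left(- \frac{1}{2821}\right) = - \frac{8899}{56420}$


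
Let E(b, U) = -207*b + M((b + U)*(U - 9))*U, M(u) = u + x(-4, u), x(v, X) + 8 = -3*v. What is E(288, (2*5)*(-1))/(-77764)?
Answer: 1709/19441 ≈ 0.087907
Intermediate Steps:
x(v, X) = -8 - 3*v
M(u) = 4 + u (M(u) = u + (-8 - 3*(-4)) = u + (-8 + 12) = u + 4 = 4 + u)
E(b, U) = -207*b + U*(4 + (-9 + U)*(U + b)) (E(b, U) = -207*b + (4 + (b + U)*(U - 9))*U = -207*b + (4 + (U + b)*(-9 + U))*U = -207*b + (4 + (-9 + U)*(U + b))*U = -207*b + U*(4 + (-9 + U)*(U + b)))
E(288, (2*5)*(-1))/(-77764) = (-207*288 + ((2*5)*(-1))*(4 + ((2*5)*(-1))**2 - 9*2*5*(-1) - 9*288 + ((2*5)*(-1))*288))/(-77764) = (-59616 + (10*(-1))*(4 + (10*(-1))**2 - 90*(-1) - 2592 + (10*(-1))*288))*(-1/77764) = (-59616 - 10*(4 + (-10)**2 - 9*(-10) - 2592 - 10*288))*(-1/77764) = (-59616 - 10*(4 + 100 + 90 - 2592 - 2880))*(-1/77764) = (-59616 - 10*(-5278))*(-1/77764) = (-59616 + 52780)*(-1/77764) = -6836*(-1/77764) = 1709/19441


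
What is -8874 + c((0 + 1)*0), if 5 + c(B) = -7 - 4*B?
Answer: -8886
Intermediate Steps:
c(B) = -12 - 4*B (c(B) = -5 + (-7 - 4*B) = -12 - 4*B)
-8874 + c((0 + 1)*0) = -8874 + (-12 - 4*(0 + 1)*0) = -8874 + (-12 - 4*0) = -8874 + (-12 + 0) = -8874 - 12 = -8886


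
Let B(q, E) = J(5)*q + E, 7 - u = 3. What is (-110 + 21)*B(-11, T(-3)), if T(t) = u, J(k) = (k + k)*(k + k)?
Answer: 97544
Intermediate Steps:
u = 4 (u = 7 - 1*3 = 7 - 3 = 4)
J(k) = 4*k² (J(k) = (2*k)*(2*k) = 4*k²)
T(t) = 4
B(q, E) = E + 100*q (B(q, E) = (4*5²)*q + E = (4*25)*q + E = 100*q + E = E + 100*q)
(-110 + 21)*B(-11, T(-3)) = (-110 + 21)*(4 + 100*(-11)) = -89*(4 - 1100) = -89*(-1096) = 97544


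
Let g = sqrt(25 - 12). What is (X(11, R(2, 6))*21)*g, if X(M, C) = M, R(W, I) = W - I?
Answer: 231*sqrt(13) ≈ 832.88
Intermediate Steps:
g = sqrt(13) ≈ 3.6056
(X(11, R(2, 6))*21)*g = (11*21)*sqrt(13) = 231*sqrt(13)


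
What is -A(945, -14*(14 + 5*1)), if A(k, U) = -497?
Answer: 497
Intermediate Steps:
-A(945, -14*(14 + 5*1)) = -1*(-497) = 497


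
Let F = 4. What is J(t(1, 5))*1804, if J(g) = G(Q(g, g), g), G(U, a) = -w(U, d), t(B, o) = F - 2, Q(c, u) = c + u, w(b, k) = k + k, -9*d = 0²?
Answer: 0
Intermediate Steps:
d = 0 (d = -⅑*0² = -⅑*0 = 0)
w(b, k) = 2*k
t(B, o) = 2 (t(B, o) = 4 - 2 = 2)
G(U, a) = 0 (G(U, a) = -2*0 = -1*0 = 0)
J(g) = 0
J(t(1, 5))*1804 = 0*1804 = 0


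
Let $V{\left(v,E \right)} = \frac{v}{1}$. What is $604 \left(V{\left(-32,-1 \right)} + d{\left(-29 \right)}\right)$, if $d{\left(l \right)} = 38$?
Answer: $3624$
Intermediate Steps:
$V{\left(v,E \right)} = v$ ($V{\left(v,E \right)} = v 1 = v$)
$604 \left(V{\left(-32,-1 \right)} + d{\left(-29 \right)}\right) = 604 \left(-32 + 38\right) = 604 \cdot 6 = 3624$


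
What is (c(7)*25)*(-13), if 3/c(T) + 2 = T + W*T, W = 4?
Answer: -325/11 ≈ -29.545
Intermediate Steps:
c(T) = 3/(-2 + 5*T) (c(T) = 3/(-2 + (T + 4*T)) = 3/(-2 + 5*T))
(c(7)*25)*(-13) = ((3/(-2 + 5*7))*25)*(-13) = ((3/(-2 + 35))*25)*(-13) = ((3/33)*25)*(-13) = ((3*(1/33))*25)*(-13) = ((1/11)*25)*(-13) = (25/11)*(-13) = -325/11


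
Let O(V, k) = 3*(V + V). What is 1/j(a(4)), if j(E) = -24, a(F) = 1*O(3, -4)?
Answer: -1/24 ≈ -0.041667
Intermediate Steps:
O(V, k) = 6*V (O(V, k) = 3*(2*V) = 6*V)
a(F) = 18 (a(F) = 1*(6*3) = 1*18 = 18)
1/j(a(4)) = 1/(-24) = -1/24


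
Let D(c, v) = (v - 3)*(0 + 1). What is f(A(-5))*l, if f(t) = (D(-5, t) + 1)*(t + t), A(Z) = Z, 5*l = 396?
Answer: 5544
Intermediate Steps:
l = 396/5 (l = (⅕)*396 = 396/5 ≈ 79.200)
D(c, v) = -3 + v (D(c, v) = (-3 + v)*1 = -3 + v)
f(t) = 2*t*(-2 + t) (f(t) = ((-3 + t) + 1)*(t + t) = (-2 + t)*(2*t) = 2*t*(-2 + t))
f(A(-5))*l = (2*(-5)*(-2 - 5))*(396/5) = (2*(-5)*(-7))*(396/5) = 70*(396/5) = 5544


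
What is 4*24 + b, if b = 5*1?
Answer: 101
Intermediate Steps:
b = 5
4*24 + b = 4*24 + 5 = 96 + 5 = 101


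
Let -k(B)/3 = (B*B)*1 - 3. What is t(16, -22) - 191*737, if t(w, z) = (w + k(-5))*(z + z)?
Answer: -138567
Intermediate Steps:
k(B) = 9 - 3*B**2 (k(B) = -3*((B*B)*1 - 3) = -3*(B**2*1 - 3) = -3*(B**2 - 3) = -3*(-3 + B**2) = 9 - 3*B**2)
t(w, z) = 2*z*(-66 + w) (t(w, z) = (w + (9 - 3*(-5)**2))*(z + z) = (w + (9 - 3*25))*(2*z) = (w + (9 - 75))*(2*z) = (w - 66)*(2*z) = (-66 + w)*(2*z) = 2*z*(-66 + w))
t(16, -22) - 191*737 = 2*(-22)*(-66 + 16) - 191*737 = 2*(-22)*(-50) - 140767 = 2200 - 140767 = -138567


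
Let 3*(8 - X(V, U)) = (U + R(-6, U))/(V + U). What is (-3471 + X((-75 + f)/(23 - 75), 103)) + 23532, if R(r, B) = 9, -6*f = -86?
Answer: 12542901/625 ≈ 20069.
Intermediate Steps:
f = 43/3 (f = -⅙*(-86) = 43/3 ≈ 14.333)
X(V, U) = 8 - (9 + U)/(3*(U + V)) (X(V, U) = 8 - (U + 9)/(3*(V + U)) = 8 - (9 + U)/(3*(U + V)))
(-3471 + X((-75 + f)/(23 - 75), 103)) + 23532 = (-3471 + (-3 + 8*((-75 + 43/3)/(23 - 75)) + (23/3)*103)/(103 + (-75 + 43/3)/(23 - 75))) + 23532 = (-3471 + (-3 + 8*(-182/3/(-52)) + 2369/3)/(103 - 182/3/(-52))) + 23532 = (-3471 + (-3 + 8*(-182/3*(-1/52)) + 2369/3)/(103 - 182/3*(-1/52))) + 23532 = (-3471 + (-3 + 8*(7/6) + 2369/3)/(103 + 7/6)) + 23532 = (-3471 + (-3 + 28/3 + 2369/3)/(625/6)) + 23532 = (-3471 + (6/625)*796) + 23532 = (-3471 + 4776/625) + 23532 = -2164599/625 + 23532 = 12542901/625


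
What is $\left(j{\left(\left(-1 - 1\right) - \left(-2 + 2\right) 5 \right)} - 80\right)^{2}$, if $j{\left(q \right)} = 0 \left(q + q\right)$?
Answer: $6400$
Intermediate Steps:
$j{\left(q \right)} = 0$ ($j{\left(q \right)} = 0 \cdot 2 q = 0$)
$\left(j{\left(\left(-1 - 1\right) - \left(-2 + 2\right) 5 \right)} - 80\right)^{2} = \left(0 - 80\right)^{2} = \left(-80\right)^{2} = 6400$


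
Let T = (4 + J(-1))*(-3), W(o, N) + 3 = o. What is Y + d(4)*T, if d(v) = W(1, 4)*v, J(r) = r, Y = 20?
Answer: 92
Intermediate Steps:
W(o, N) = -3 + o
d(v) = -2*v (d(v) = (-3 + 1)*v = -2*v)
T = -9 (T = (4 - 1)*(-3) = 3*(-3) = -9)
Y + d(4)*T = 20 - 2*4*(-9) = 20 - 8*(-9) = 20 + 72 = 92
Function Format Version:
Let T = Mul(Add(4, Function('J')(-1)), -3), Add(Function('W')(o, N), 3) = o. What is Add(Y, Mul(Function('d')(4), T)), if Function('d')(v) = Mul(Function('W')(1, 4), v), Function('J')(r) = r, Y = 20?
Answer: 92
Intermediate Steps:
Function('W')(o, N) = Add(-3, o)
Function('d')(v) = Mul(-2, v) (Function('d')(v) = Mul(Add(-3, 1), v) = Mul(-2, v))
T = -9 (T = Mul(Add(4, -1), -3) = Mul(3, -3) = -9)
Add(Y, Mul(Function('d')(4), T)) = Add(20, Mul(Mul(-2, 4), -9)) = Add(20, Mul(-8, -9)) = Add(20, 72) = 92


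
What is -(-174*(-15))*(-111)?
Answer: 289710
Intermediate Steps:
-(-174*(-15))*(-111) = -2610*(-111) = -1*(-289710) = 289710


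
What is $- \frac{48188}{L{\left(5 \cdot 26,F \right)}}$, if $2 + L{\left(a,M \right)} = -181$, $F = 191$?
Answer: $\frac{48188}{183} \approx 263.32$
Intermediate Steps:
$L{\left(a,M \right)} = -183$ ($L{\left(a,M \right)} = -2 - 181 = -183$)
$- \frac{48188}{L{\left(5 \cdot 26,F \right)}} = - \frac{48188}{-183} = \left(-48188\right) \left(- \frac{1}{183}\right) = \frac{48188}{183}$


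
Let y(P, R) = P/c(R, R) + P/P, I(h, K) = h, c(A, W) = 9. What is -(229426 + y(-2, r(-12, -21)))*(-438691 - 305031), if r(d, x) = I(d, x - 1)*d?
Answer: 1535667678202/9 ≈ 1.7063e+11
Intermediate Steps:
r(d, x) = d**2 (r(d, x) = d*d = d**2)
y(P, R) = 1 + P/9 (y(P, R) = P/9 + P/P = P*(1/9) + 1 = P/9 + 1 = 1 + P/9)
-(229426 + y(-2, r(-12, -21)))*(-438691 - 305031) = -(229426 + (1 + (1/9)*(-2)))*(-438691 - 305031) = -(229426 + (1 - 2/9))*(-743722) = -(229426 + 7/9)*(-743722) = -2064841*(-743722)/9 = -1*(-1535667678202/9) = 1535667678202/9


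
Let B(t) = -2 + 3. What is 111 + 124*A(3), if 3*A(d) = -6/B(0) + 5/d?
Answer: -613/9 ≈ -68.111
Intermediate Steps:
B(t) = 1
A(d) = -2 + 5/(3*d) (A(d) = (-6/1 + 5/d)/3 = (-6*1 + 5/d)/3 = (-6 + 5/d)/3 = -2 + 5/(3*d))
111 + 124*A(3) = 111 + 124*(-2 + (5/3)/3) = 111 + 124*(-2 + (5/3)*(⅓)) = 111 + 124*(-2 + 5/9) = 111 + 124*(-13/9) = 111 - 1612/9 = -613/9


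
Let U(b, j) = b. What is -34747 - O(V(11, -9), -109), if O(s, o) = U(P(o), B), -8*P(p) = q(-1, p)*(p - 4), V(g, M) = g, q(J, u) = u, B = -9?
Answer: -265659/8 ≈ -33207.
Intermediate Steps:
P(p) = -p*(-4 + p)/8 (P(p) = -p*(p - 4)/8 = -p*(-4 + p)/8)
O(s, o) = o*(4 - o)/8
-34747 - O(V(11, -9), -109) = -34747 - (-109)*(4 - 1*(-109))/8 = -34747 - (-109)*(4 + 109)/8 = -34747 - (-109)*113/8 = -34747 - 1*(-12317/8) = -34747 + 12317/8 = -265659/8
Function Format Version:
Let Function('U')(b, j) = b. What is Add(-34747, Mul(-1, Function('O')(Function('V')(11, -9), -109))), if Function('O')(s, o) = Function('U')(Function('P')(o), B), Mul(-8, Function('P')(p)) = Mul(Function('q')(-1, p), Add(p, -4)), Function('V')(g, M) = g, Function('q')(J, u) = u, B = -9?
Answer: Rational(-265659, 8) ≈ -33207.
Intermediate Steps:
Function('P')(p) = Mul(Rational(-1, 8), p, Add(-4, p)) (Function('P')(p) = Mul(Rational(-1, 8), Mul(p, Add(p, -4))) = Mul(Rational(-1, 8), Mul(p, Add(-4, p))) = Mul(Rational(-1, 8), p, Add(-4, p)))
Function('O')(s, o) = Mul(Rational(1, 8), o, Add(4, Mul(-1, o)))
Add(-34747, Mul(-1, Function('O')(Function('V')(11, -9), -109))) = Add(-34747, Mul(-1, Mul(Rational(1, 8), -109, Add(4, Mul(-1, -109))))) = Add(-34747, Mul(-1, Mul(Rational(1, 8), -109, Add(4, 109)))) = Add(-34747, Mul(-1, Mul(Rational(1, 8), -109, 113))) = Add(-34747, Mul(-1, Rational(-12317, 8))) = Add(-34747, Rational(12317, 8)) = Rational(-265659, 8)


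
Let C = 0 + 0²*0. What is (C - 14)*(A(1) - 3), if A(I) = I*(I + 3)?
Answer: -14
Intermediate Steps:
A(I) = I*(3 + I)
C = 0 (C = 0 + 0*0 = 0 + 0 = 0)
(C - 14)*(A(1) - 3) = (0 - 14)*(1*(3 + 1) - 3) = -14*(1*4 - 3) = -14*(4 - 3) = -14*1 = -14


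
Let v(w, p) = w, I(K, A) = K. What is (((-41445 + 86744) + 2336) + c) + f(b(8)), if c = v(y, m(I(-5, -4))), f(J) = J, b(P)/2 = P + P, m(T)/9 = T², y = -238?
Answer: 47429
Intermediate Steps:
m(T) = 9*T²
b(P) = 4*P (b(P) = 2*(P + P) = 2*(2*P) = 4*P)
c = -238
(((-41445 + 86744) + 2336) + c) + f(b(8)) = (((-41445 + 86744) + 2336) - 238) + 4*8 = ((45299 + 2336) - 238) + 32 = (47635 - 238) + 32 = 47397 + 32 = 47429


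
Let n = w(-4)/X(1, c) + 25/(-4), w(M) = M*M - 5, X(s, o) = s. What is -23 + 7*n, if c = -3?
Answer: 41/4 ≈ 10.250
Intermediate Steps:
w(M) = -5 + M² (w(M) = M² - 5 = -5 + M²)
n = 19/4 (n = (-5 + (-4)²)/1 + 25/(-4) = (-5 + 16)*1 + 25*(-¼) = 11*1 - 25/4 = 11 - 25/4 = 19/4 ≈ 4.7500)
-23 + 7*n = -23 + 7*(19/4) = -23 + 133/4 = 41/4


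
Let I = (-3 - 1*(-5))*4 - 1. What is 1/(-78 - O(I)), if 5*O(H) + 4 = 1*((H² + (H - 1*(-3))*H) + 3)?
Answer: -5/508 ≈ -0.0098425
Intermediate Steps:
I = 7 (I = (-3 + 5)*4 - 1 = 2*4 - 1 = 8 - 1 = 7)
O(H) = -⅕ + H²/5 + H*(3 + H)/5 (O(H) = -⅘ + (1*((H² + (H - 1*(-3))*H) + 3))/5 = -⅘ + (1*((H² + (H + 3)*H) + 3))/5 = -⅘ + (1*((H² + (3 + H)*H) + 3))/5 = -⅘ + (1*((H² + H*(3 + H)) + 3))/5 = -⅘ + (1*(3 + H² + H*(3 + H)))/5 = -⅘ + (3 + H² + H*(3 + H))/5 = -⅘ + (⅗ + H²/5 + H*(3 + H)/5) = -⅕ + H²/5 + H*(3 + H)/5)
1/(-78 - O(I)) = 1/(-78 - (-⅕ + (⅖)*7² + (⅗)*7)) = 1/(-78 - (-⅕ + (⅖)*49 + 21/5)) = 1/(-78 - (-⅕ + 98/5 + 21/5)) = 1/(-78 - 1*118/5) = 1/(-78 - 118/5) = 1/(-508/5) = -5/508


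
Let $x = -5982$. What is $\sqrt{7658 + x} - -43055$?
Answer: $43055 + 2 \sqrt{419} \approx 43096.0$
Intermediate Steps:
$\sqrt{7658 + x} - -43055 = \sqrt{7658 - 5982} - -43055 = \sqrt{1676} + 43055 = 2 \sqrt{419} + 43055 = 43055 + 2 \sqrt{419}$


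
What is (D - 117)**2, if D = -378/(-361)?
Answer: 1752175881/130321 ≈ 13445.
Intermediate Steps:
D = 378/361 (D = -378*(-1/361) = 378/361 ≈ 1.0471)
(D - 117)**2 = (378/361 - 117)**2 = (-41859/361)**2 = 1752175881/130321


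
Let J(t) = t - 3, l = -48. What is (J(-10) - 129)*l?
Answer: 6816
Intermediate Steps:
J(t) = -3 + t
(J(-10) - 129)*l = ((-3 - 10) - 129)*(-48) = (-13 - 129)*(-48) = -142*(-48) = 6816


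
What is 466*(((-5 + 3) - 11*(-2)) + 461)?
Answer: 224146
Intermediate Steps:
466*(((-5 + 3) - 11*(-2)) + 461) = 466*((-2 + 22) + 461) = 466*(20 + 461) = 466*481 = 224146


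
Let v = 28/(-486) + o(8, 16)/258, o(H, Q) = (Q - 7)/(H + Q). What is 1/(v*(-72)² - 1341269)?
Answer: -129/173061257 ≈ -7.4540e-7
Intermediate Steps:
o(H, Q) = (-7 + Q)/(H + Q)
v = -9389/167184 (v = 28/(-486) + ((-7 + 16)/(8 + 16))/258 = 28*(-1/486) + (9/24)*(1/258) = -14/243 + ((1/24)*9)*(1/258) = -14/243 + (3/8)*(1/258) = -14/243 + 1/688 = -9389/167184 ≈ -0.056160)
1/(v*(-72)² - 1341269) = 1/(-9389/167184*(-72)² - 1341269) = 1/(-9389/167184*5184 - 1341269) = 1/(-37556/129 - 1341269) = 1/(-173061257/129) = -129/173061257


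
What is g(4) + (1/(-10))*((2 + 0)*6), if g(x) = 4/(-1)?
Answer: -26/5 ≈ -5.2000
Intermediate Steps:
g(x) = -4 (g(x) = 4*(-1) = -4)
g(4) + (1/(-10))*((2 + 0)*6) = -4 + (1/(-10))*((2 + 0)*6) = -4 + (1*(-1/10))*(2*6) = -4 - 1/10*12 = -4 - 6/5 = -26/5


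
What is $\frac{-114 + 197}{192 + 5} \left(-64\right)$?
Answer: $- \frac{5312}{197} \approx -26.964$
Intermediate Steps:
$\frac{-114 + 197}{192 + 5} \left(-64\right) = \frac{83}{197} \left(-64\right) = - \frac{5312}{197}$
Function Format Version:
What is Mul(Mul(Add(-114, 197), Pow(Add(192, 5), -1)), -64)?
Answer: Rational(-5312, 197) ≈ -26.964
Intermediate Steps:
Mul(Mul(Add(-114, 197), Pow(Add(192, 5), -1)), -64) = Mul(Mul(83, Pow(197, -1)), -64) = Mul(Mul(83, Rational(1, 197)), -64) = Mul(Rational(83, 197), -64) = Rational(-5312, 197)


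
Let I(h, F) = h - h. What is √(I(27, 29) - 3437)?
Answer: I*√3437 ≈ 58.626*I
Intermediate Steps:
I(h, F) = 0
√(I(27, 29) - 3437) = √(0 - 3437) = √(-3437) = I*√3437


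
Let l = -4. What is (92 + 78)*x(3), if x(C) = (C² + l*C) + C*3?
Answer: 1020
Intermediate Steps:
x(C) = C² - C (x(C) = (C² - 4*C) + C*3 = (C² - 4*C) + 3*C = C² - C)
(92 + 78)*x(3) = (92 + 78)*(3*(-1 + 3)) = 170*(3*2) = 170*6 = 1020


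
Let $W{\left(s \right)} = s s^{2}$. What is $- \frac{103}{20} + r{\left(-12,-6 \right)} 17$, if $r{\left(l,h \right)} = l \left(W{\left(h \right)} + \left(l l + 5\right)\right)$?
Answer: $\frac{273257}{20} \approx 13663.0$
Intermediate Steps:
$W{\left(s \right)} = s^{3}$
$r{\left(l,h \right)} = l \left(5 + h^{3} + l^{2}\right)$ ($r{\left(l,h \right)} = l \left(h^{3} + \left(l l + 5\right)\right) = l \left(h^{3} + \left(l^{2} + 5\right)\right) = l \left(h^{3} + \left(5 + l^{2}\right)\right) = l \left(5 + h^{3} + l^{2}\right)$)
$- \frac{103}{20} + r{\left(-12,-6 \right)} 17 = - \frac{103}{20} + - 12 \left(5 + \left(-6\right)^{3} + \left(-12\right)^{2}\right) 17 = \left(-103\right) \frac{1}{20} + - 12 \left(5 - 216 + 144\right) 17 = - \frac{103}{20} + \left(-12\right) \left(-67\right) 17 = - \frac{103}{20} + 804 \cdot 17 = - \frac{103}{20} + 13668 = \frac{273257}{20}$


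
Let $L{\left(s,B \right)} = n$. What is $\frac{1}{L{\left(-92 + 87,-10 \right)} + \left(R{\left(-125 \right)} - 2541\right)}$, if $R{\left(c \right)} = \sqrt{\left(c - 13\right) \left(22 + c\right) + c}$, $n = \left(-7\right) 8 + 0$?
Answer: $- \frac{2597}{6730320} - \frac{\sqrt{14089}}{6730320} \approx -0.0004035$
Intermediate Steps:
$n = -56$ ($n = -56 + 0 = -56$)
$R{\left(c \right)} = \sqrt{c + \left(-13 + c\right) \left(22 + c\right)}$ ($R{\left(c \right)} = \sqrt{\left(-13 + c\right) \left(22 + c\right) + c} = \sqrt{c + \left(-13 + c\right) \left(22 + c\right)}$)
$L{\left(s,B \right)} = -56$
$\frac{1}{L{\left(-92 + 87,-10 \right)} + \left(R{\left(-125 \right)} - 2541\right)} = \frac{1}{-56 + \left(\sqrt{-286 + \left(-125\right)^{2} + 10 \left(-125\right)} - 2541\right)} = \frac{1}{-56 - \left(2541 - \sqrt{-286 + 15625 - 1250}\right)} = \frac{1}{-56 - \left(2541 - \sqrt{14089}\right)} = \frac{1}{-2597 + \sqrt{14089}}$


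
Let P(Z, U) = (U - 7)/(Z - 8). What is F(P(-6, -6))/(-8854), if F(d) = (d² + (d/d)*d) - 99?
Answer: 19053/1735384 ≈ 0.010979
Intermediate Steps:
P(Z, U) = (-7 + U)/(-8 + Z)
F(d) = -99 + d + d² (F(d) = (d² + 1*d) - 99 = (d² + d) - 99 = (d + d²) - 99 = -99 + d + d²)
F(P(-6, -6))/(-8854) = (-99 + (-7 - 6)/(-8 - 6) + ((-7 - 6)/(-8 - 6))²)/(-8854) = (-99 - 13/(-14) + (-13/(-14))²)*(-1/8854) = (-99 - 1/14*(-13) + (-1/14*(-13))²)*(-1/8854) = (-99 + 13/14 + (13/14)²)*(-1/8854) = (-99 + 13/14 + 169/196)*(-1/8854) = -19053/196*(-1/8854) = 19053/1735384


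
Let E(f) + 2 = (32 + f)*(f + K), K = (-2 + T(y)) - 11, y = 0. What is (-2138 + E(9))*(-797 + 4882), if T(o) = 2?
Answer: -9076870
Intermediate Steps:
K = -11 (K = (-2 + 2) - 11 = 0 - 11 = -11)
E(f) = -2 + (-11 + f)*(32 + f) (E(f) = -2 + (32 + f)*(f - 11) = -2 + (32 + f)*(-11 + f) = -2 + (-11 + f)*(32 + f))
(-2138 + E(9))*(-797 + 4882) = (-2138 + (-354 + 9**2 + 21*9))*(-797 + 4882) = (-2138 + (-354 + 81 + 189))*4085 = (-2138 - 84)*4085 = -2222*4085 = -9076870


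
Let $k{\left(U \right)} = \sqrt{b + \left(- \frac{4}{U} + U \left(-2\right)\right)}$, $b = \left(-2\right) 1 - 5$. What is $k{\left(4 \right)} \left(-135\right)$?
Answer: $- 540 i \approx - 540.0 i$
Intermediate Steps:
$b = -7$ ($b = -2 - 5 = -7$)
$k{\left(U \right)} = \sqrt{-7 - \frac{4}{U} - 2 U}$ ($k{\left(U \right)} = \sqrt{-7 + \left(- \frac{4}{U} + U \left(-2\right)\right)} = \sqrt{-7 - \left(2 U + \frac{4}{U}\right)} = \sqrt{-7 - \frac{4}{U} - 2 U}$)
$k{\left(4 \right)} \left(-135\right) = \sqrt{-7 - \frac{4}{4} - 8} \left(-135\right) = \sqrt{-7 - 1 - 8} \left(-135\right) = \sqrt{-16} \left(-135\right) = 4 i \left(-135\right) = - 540 i$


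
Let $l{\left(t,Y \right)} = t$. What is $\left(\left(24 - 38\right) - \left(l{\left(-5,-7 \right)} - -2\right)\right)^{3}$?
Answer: $-1331$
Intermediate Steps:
$\left(\left(24 - 38\right) - \left(l{\left(-5,-7 \right)} - -2\right)\right)^{3} = \left(\left(24 - 38\right) - \left(-5 - -2\right)\right)^{3} = \left(\left(24 - 38\right) - \left(-5 + 2\right)\right)^{3} = \left(-14 - -3\right)^{3} = \left(-14 + 3\right)^{3} = \left(-11\right)^{3} = -1331$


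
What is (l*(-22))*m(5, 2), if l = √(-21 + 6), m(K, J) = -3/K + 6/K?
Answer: -66*I*√15/5 ≈ -51.123*I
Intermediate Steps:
m(K, J) = 3/K
l = I*√15 (l = √(-15) = I*√15 ≈ 3.873*I)
(l*(-22))*m(5, 2) = ((I*√15)*(-22))*(3/5) = (-22*I*√15)*(3*(⅕)) = -22*I*√15*(⅗) = -66*I*√15/5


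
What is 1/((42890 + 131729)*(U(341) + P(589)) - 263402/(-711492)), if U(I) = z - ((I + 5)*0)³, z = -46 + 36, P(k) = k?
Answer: 355746/35967486369847 ≈ 9.8908e-9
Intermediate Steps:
z = -10
U(I) = -10 (U(I) = -10 - ((I + 5)*0)³ = -10 - ((5 + I)*0)³ = -10 - 1*0³ = -10 - 1*0 = -10 + 0 = -10)
1/((42890 + 131729)*(U(341) + P(589)) - 263402/(-711492)) = 1/((42890 + 131729)*(-10 + 589) - 263402/(-711492)) = 1/(174619*579 - 263402*(-1/711492)) = 1/(101104401 + 131701/355746) = 1/(35967486369847/355746) = 355746/35967486369847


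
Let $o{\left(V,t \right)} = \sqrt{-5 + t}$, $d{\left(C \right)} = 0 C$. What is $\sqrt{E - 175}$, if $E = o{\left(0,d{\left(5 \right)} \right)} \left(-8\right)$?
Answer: $\sqrt{-175 - 8 i \sqrt{5}} \approx 0.67524 - 13.246 i$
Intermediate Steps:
$d{\left(C \right)} = 0$
$E = - 8 i \sqrt{5}$ ($E = \sqrt{-5 + 0} \left(-8\right) = \sqrt{-5} \left(-8\right) = i \sqrt{5} \left(-8\right) = - 8 i \sqrt{5} \approx - 17.889 i$)
$\sqrt{E - 175} = \sqrt{- 8 i \sqrt{5} - 175} = \sqrt{-175 - 8 i \sqrt{5}}$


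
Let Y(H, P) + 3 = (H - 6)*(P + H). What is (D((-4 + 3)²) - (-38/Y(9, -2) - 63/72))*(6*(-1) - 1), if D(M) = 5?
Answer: -4025/72 ≈ -55.903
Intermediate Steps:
Y(H, P) = -3 + (-6 + H)*(H + P) (Y(H, P) = -3 + (H - 6)*(P + H) = -3 + (-6 + H)*(H + P))
(D((-4 + 3)²) - (-38/Y(9, -2) - 63/72))*(6*(-1) - 1) = (5 - (-38/(-3 + 9² - 6*9 - 6*(-2) + 9*(-2)) - 63/72))*(6*(-1) - 1) = (5 - (-38/(-3 + 81 - 54 + 12 - 18) - 63*1/72))*(-6 - 1) = (5 - (-38/18 - 7/8))*(-7) = (5 - (-38*1/18 - 7/8))*(-7) = (5 - (-19/9 - 7/8))*(-7) = (5 - 1*(-215/72))*(-7) = (5 + 215/72)*(-7) = (575/72)*(-7) = -4025/72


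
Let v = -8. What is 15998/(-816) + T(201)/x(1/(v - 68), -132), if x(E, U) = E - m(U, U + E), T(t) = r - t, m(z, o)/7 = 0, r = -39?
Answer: 7433921/408 ≈ 18220.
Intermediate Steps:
m(z, o) = 0 (m(z, o) = 7*0 = 0)
T(t) = -39 - t
x(E, U) = E (x(E, U) = E - 1*0 = E + 0 = E)
15998/(-816) + T(201)/x(1/(v - 68), -132) = 15998/(-816) + (-39 - 1*201)/(1/(-8 - 68)) = 15998*(-1/816) + (-39 - 201)/(1/(-76)) = -7999/408 - 240/(-1/76) = -7999/408 - 240*(-76) = -7999/408 + 18240 = 7433921/408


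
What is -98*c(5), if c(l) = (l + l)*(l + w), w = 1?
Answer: -5880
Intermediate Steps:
c(l) = 2*l*(1 + l) (c(l) = (l + l)*(l + 1) = (2*l)*(1 + l) = 2*l*(1 + l))
-98*c(5) = -196*5*(1 + 5) = -196*5*6 = -98*60 = -5880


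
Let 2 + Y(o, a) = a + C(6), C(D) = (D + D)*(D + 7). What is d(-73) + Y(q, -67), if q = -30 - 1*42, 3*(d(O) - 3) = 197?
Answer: 467/3 ≈ 155.67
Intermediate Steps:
d(O) = 206/3 (d(O) = 3 + (⅓)*197 = 3 + 197/3 = 206/3)
q = -72 (q = -30 - 42 = -72)
C(D) = 2*D*(7 + D) (C(D) = (2*D)*(7 + D) = 2*D*(7 + D))
Y(o, a) = 154 + a (Y(o, a) = -2 + (a + 2*6*(7 + 6)) = -2 + (a + 2*6*13) = -2 + (a + 156) = -2 + (156 + a) = 154 + a)
d(-73) + Y(q, -67) = 206/3 + (154 - 67) = 206/3 + 87 = 467/3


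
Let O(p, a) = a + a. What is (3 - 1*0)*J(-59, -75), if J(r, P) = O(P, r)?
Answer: -354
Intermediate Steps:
O(p, a) = 2*a
J(r, P) = 2*r
(3 - 1*0)*J(-59, -75) = (3 - 1*0)*(2*(-59)) = (3 + 0)*(-118) = 3*(-118) = -354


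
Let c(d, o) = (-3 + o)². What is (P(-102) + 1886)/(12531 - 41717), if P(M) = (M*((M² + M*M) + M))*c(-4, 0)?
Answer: 9503111/14593 ≈ 651.21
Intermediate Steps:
P(M) = 9*M*(M + 2*M²) (P(M) = (M*((M² + M*M) + M))*(-3 + 0)² = (M*((M² + M²) + M))*(-3)² = (M*(2*M² + M))*9 = (M*(M + 2*M²))*9 = 9*M*(M + 2*M²))
(P(-102) + 1886)/(12531 - 41717) = ((-102)²*(9 + 18*(-102)) + 1886)/(12531 - 41717) = (10404*(9 - 1836) + 1886)/(-29186) = (10404*(-1827) + 1886)*(-1/29186) = (-19008108 + 1886)*(-1/29186) = -19006222*(-1/29186) = 9503111/14593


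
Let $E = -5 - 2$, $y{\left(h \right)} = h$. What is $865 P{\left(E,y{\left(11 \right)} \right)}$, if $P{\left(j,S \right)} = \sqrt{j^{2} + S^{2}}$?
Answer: $865 \sqrt{170} \approx 11278.0$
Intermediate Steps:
$E = -7$ ($E = -5 - 2 = -7$)
$P{\left(j,S \right)} = \sqrt{S^{2} + j^{2}}$
$865 P{\left(E,y{\left(11 \right)} \right)} = 865 \sqrt{11^{2} + \left(-7\right)^{2}} = 865 \sqrt{121 + 49} = 865 \sqrt{170}$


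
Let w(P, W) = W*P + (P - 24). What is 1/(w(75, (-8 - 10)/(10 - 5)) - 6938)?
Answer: -1/7157 ≈ -0.00013972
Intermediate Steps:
w(P, W) = -24 + P + P*W (w(P, W) = P*W + (-24 + P) = -24 + P + P*W)
1/(w(75, (-8 - 10)/(10 - 5)) - 6938) = 1/((-24 + 75 + 75*((-8 - 10)/(10 - 5))) - 6938) = 1/((-24 + 75 + 75*(-18/5)) - 6938) = 1/((-24 + 75 - 270) - 6938) = 1/(-219 - 6938) = 1/(-7157) = -1/7157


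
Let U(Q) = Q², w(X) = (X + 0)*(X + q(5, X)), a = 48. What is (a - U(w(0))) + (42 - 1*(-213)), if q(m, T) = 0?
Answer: 303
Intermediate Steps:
w(X) = X² (w(X) = (X + 0)*(X + 0) = X*X = X²)
(a - U(w(0))) + (42 - 1*(-213)) = (48 - (0²)²) + (42 - 1*(-213)) = (48 - 1*0²) + (42 + 213) = (48 - 1*0) + 255 = (48 + 0) + 255 = 48 + 255 = 303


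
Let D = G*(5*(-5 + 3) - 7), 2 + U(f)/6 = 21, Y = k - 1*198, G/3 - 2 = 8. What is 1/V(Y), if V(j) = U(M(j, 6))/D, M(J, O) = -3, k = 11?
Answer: -85/19 ≈ -4.4737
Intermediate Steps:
G = 30 (G = 6 + 3*8 = 6 + 24 = 30)
Y = -187 (Y = 11 - 1*198 = 11 - 198 = -187)
U(f) = 114 (U(f) = -12 + 6*21 = -12 + 126 = 114)
D = -510 (D = 30*(5*(-5 + 3) - 7) = 30*(5*(-2) - 7) = 30*(-10 - 7) = 30*(-17) = -510)
V(j) = -19/85 (V(j) = 114/(-510) = 114*(-1/510) = -19/85)
1/V(Y) = 1/(-19/85) = -85/19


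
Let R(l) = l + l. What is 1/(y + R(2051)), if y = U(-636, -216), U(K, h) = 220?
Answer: 1/4322 ≈ 0.00023137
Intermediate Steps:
R(l) = 2*l
y = 220
1/(y + R(2051)) = 1/(220 + 2*2051) = 1/(220 + 4102) = 1/4322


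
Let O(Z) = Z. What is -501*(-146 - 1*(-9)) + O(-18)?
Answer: 68619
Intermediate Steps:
-501*(-146 - 1*(-9)) + O(-18) = -501*(-146 - 1*(-9)) - 18 = -501*(-146 + 9) - 18 = -501*(-137) - 18 = 68637 - 18 = 68619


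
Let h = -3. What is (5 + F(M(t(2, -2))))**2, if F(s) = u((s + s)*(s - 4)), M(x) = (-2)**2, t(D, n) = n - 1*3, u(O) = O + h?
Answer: 4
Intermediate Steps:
u(O) = -3 + O (u(O) = O - 3 = -3 + O)
t(D, n) = -3 + n (t(D, n) = n - 3 = -3 + n)
M(x) = 4
F(s) = -3 + 2*s*(-4 + s) (F(s) = -3 + (s + s)*(s - 4) = -3 + (2*s)*(-4 + s) = -3 + 2*s*(-4 + s))
(5 + F(M(t(2, -2))))**2 = (5 + (-3 + 2*4*(-4 + 4)))**2 = (5 + (-3 + 2*4*0))**2 = (5 + (-3 + 0))**2 = (5 - 3)**2 = 2**2 = 4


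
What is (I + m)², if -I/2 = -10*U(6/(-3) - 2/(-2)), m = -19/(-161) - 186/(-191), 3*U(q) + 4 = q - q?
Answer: 5566556016025/8510616009 ≈ 654.07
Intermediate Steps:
U(q) = -4/3 (U(q) = -4/3 + (q - q)/3 = -4/3 + (⅓)*0 = -4/3 + 0 = -4/3)
m = 33575/30751 (m = -19*(-1/161) - 186*(-1/191) = 19/161 + 186/191 = 33575/30751 ≈ 1.0918)
I = -80/3 (I = -(-20)*(-4)/3 = -2*40/3 = -80/3 ≈ -26.667)
(I + m)² = (-80/3 + 33575/30751)² = (-2359355/92253)² = 5566556016025/8510616009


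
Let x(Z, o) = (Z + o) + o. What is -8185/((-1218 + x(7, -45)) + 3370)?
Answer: -8185/2069 ≈ -3.9560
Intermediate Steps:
x(Z, o) = Z + 2*o
-8185/((-1218 + x(7, -45)) + 3370) = -8185/((-1218 + (7 + 2*(-45))) + 3370) = -8185/((-1218 + (7 - 90)) + 3370) = -8185/((-1218 - 83) + 3370) = -8185/(-1301 + 3370) = -8185/2069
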